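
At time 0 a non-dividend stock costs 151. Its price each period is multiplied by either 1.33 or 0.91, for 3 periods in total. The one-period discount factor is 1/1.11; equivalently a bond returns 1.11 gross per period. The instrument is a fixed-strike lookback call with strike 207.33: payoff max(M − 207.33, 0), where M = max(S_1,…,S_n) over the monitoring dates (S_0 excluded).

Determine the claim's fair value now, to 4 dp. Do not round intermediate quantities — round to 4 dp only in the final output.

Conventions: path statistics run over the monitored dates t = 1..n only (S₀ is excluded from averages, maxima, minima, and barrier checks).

No-arbitrage gives p* = (R−d)/(u−d) = 0.4762: enumerate every path, weight its payoff by its p*-probability, and discount by R^3.
Enumerate all 2^3 = 8 price paths (U = up ×1.33, D = down ×0.91); each path with k up-moves has probability p*^k·(1−p*)^(3−k).
DDD: M=137.4100, payoff=0.0000, prob=0.143721
UDD: M=200.8300, payoff=0.0000, prob=0.130655
DUD: M=182.7553, payoff=0.0000, prob=0.130655
UUD: M=267.1039, payoff=59.7739, prob=0.118778
DDU: M=166.3073, payoff=0.0000, prob=0.130655
UDU: M=243.0645, payoff=35.7345, prob=0.118778
DUU: M=243.0645, payoff=35.7345, prob=0.118778
UUU: M=355.2482, payoff=147.9182, prob=0.107980
Price = Σ prob·payoff / R^3 = 31.560899 / 1.367631 = 23.0771

price = 23.0771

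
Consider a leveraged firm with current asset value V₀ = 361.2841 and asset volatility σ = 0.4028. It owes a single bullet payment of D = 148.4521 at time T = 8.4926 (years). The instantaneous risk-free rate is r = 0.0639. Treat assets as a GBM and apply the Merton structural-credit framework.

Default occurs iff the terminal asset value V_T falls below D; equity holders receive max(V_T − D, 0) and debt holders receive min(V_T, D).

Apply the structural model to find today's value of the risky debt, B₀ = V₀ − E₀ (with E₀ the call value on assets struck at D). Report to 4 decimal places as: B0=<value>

Work the structural quantities from V₀ = 361.2841 against face 148.4521:
d₁ = [ln(V₀/D) + (r + σ²/2)T] / (σ√T)
   = [ln(361.2841/148.4521) + (0.0639 + 0.5·0.4028²)·8.4926] / (0.4028·√8.4926)
   = [0.889402 + 1.231630] / 1.173842 = 1.806914
d₂ = d₁ − σ√T = 1.806914 − 1.173842 = 0.633072
N(d₁) = 0.964612,  N(d₂) = 0.736657,  e^(−rT) = 0.581190
E₀ = V₀·N(d₁) − D·e^(−rT)·N(d₂)
   = 361.2841·0.964612 − 148.4521·0.581190·0.736657 = 284.941109
B₀ = V₀ − E₀ = 361.2841 − 284.941109 = 76.342991

B0=76.3430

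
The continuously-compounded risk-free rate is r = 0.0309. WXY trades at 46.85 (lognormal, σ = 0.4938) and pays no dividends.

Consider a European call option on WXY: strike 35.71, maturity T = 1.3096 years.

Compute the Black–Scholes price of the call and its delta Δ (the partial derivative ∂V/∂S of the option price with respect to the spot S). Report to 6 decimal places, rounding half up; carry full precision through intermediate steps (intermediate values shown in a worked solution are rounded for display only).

σ√T = 0.4938·√1.3096 = 0.565094
d₁ = (ln(S/K) + (r+σ²/2)T) / (σ√T) = (ln(46.85/35.71) + (0.0309+0.4938²/2)·1.3096) / 0.565094 = (0.271520 + 0.200132) / 0.565094 = 0.834644
d₂ = d₁ − σ√T = 0.834644 − 0.565094 = 0.269551
e^{−rT} = 0.960341
N(d₁) = 0.798041,  N(d₂) = 0.606247
Call price V = S·N(d₁) − K·e^{−rT}·N(d₂) = 37.388223 − 20.790507 = 16.597716
Δ = N(d₁) = 0.798041

price = 16.597716
Δ = 0.798041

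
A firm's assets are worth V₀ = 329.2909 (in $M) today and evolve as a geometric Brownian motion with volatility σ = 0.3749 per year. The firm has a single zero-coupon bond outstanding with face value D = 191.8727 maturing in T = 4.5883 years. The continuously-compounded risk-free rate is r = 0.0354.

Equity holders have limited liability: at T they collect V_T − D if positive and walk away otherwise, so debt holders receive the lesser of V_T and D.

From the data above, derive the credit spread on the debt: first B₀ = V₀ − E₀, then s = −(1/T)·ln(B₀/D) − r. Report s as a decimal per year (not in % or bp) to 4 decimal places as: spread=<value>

With assets at 329.2909 and a single debt payment of 191.8727 at 4.5883 years:
d₁ = [ln(V₀/D) + (r + σ²/2)T] / (σ√T)
   = [ln(329.2909/191.8727) + (0.0354 + 0.5·0.3749²)·4.5883] / (0.3749·√4.5883)
   = [0.540109 + 0.484869] / 0.803048 = 1.276360
d₂ = d₁ − σ√T = 1.276360 − 0.803048 = 0.473312
N(d₁) = 0.899086,  N(d₂) = 0.682005,  e^(−rT) = 0.850079
E₀ = V₀·N(d₁) − D·e^(−rT)·N(d₂)
   = 329.2909·0.899086 − 191.8727·0.850079·0.682005 = 184.821046
B₀ = V₀ − E₀ = 329.2909 − 184.821046 = 144.469854
spread = −(1/T)·ln(B₀/D) − r = −(1/4.5883)·ln(144.469854/191.8727) − 0.0354 = 0.02644453

spread=0.0264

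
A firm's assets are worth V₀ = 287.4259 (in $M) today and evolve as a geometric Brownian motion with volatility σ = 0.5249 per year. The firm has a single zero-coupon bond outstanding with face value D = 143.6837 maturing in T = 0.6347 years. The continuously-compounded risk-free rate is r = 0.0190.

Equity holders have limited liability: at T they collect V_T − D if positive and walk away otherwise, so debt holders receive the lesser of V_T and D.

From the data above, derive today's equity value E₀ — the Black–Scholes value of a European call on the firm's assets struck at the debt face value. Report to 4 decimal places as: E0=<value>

Apply the equity-as-call identities (strike 143.6837, horizon 0.6347 years):
d₁ = [ln(V₀/D) + (r + σ²/2)T] / (σ√T)
   = [ln(287.4259/143.6837) + (0.0190 + 0.5·0.5249²)·0.6347] / (0.5249·√0.6347)
   = [0.693351 + 0.099496] / 0.418178 = 1.895956
d₂ = d₁ − σ√T = 1.895956 − 0.418178 = 1.477778
N(d₁) = 0.971017,  N(d₂) = 0.930266,  e^(−rT) = 0.988013
E₀ = V₀·N(d₁) − D·e^(−rT)·N(d₂)
   = 287.4259·0.971017 − 143.6837·0.988013·0.930266 = 147.033546

E0=147.0335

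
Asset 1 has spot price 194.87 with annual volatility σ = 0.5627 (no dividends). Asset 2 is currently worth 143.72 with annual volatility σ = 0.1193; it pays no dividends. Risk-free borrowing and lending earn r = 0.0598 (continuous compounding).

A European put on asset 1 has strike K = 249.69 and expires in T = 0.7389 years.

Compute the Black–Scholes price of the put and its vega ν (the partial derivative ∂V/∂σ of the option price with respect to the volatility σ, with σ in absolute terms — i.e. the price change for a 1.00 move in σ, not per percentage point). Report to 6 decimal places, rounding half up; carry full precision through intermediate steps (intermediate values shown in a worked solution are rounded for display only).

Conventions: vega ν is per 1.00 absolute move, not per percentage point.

price = 66.997050
ν = 65.760881

σ√T = 0.5627·√0.7389 = 0.483693
d₁ = (ln(S/K) + (r+σ²/2)T) / (σ√T) = (ln(194.87/249.69) + (0.0598+0.5627²/2)·0.7389) / 0.483693 = (-0.247887 + 0.161166) / 0.483693 = -0.179291
d₂ = d₁ − σ√T = -0.179291 − 0.483693 = -0.662984
e^{−rT} = 0.956776
N(−d₁) = 0.571145,  N(−d₂) = 0.746330
Put price V = K·e^{−rT}·N(−d₂) − S·N(−d₁) = 178.296159 − 111.299109 = 66.997050
φ(d₁) = (1/√(2π))·e^{−d₁²/2} = 0.392581
ν = S·φ(d₁)·√T = 65.760881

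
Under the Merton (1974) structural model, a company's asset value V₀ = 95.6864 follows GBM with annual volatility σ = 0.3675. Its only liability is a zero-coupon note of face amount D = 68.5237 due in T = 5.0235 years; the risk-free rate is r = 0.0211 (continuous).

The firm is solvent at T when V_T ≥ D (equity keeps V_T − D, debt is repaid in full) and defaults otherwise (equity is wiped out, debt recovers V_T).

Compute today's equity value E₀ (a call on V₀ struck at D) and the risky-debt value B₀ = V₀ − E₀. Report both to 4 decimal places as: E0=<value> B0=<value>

E0=45.4052 B0=50.2812

Apply the equity-as-call identities (strike 68.5237, horizon 5.0235 years):
d₁ = [ln(V₀/D) + (r + σ²/2)T] / (σ√T)
   = [ln(95.6864/68.5237) + (0.0211 + 0.5·0.3675²)·5.0235] / (0.3675·√5.0235)
   = [0.333897 + 0.445223] / 0.823684 = 0.945897
d₂ = d₁ − σ√T = 0.945897 − 0.823684 = 0.122213
N(d₁) = 0.827899,  N(d₂) = 0.548635,  e^(−rT) = 0.899428
E₀ = V₀·N(d₁) − D·e^(−rT)·N(d₂)
   = 95.6864·0.827899 − 68.5237·0.899428·0.548635 = 45.405163
B₀ = V₀ − E₀ = 95.6864 − 45.405163 = 50.281237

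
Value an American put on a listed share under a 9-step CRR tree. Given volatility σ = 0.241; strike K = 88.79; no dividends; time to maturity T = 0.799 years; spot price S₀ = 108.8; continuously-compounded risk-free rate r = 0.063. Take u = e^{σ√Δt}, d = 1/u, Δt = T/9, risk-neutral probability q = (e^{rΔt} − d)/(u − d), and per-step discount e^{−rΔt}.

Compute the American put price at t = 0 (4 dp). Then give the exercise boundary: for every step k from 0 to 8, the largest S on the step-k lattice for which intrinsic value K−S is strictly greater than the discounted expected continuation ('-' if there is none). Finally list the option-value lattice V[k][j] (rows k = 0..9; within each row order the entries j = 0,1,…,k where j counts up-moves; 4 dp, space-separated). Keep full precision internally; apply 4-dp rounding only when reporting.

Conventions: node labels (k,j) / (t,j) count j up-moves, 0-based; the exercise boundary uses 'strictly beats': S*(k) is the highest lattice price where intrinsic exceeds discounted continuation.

price = 1.2454
boundary = - - - - - 75.9803 70.7157 75.9803 81.6369
tree:
1.2454
2.0930 0.4797
3.4437 0.8740 0.1225
5.5223 1.5703 0.2435 0.0125
8.5792 2.7720 0.4827 0.0263 0.0000
12.8097 4.7833 0.9533 0.0553 0.0000 0.0000
18.0743 8.0034 1.8752 0.1162 0.0000 0.0000 0.0000
22.9742 12.8097 3.6720 0.2439 0.0000 0.0000 0.0000 0.0000
27.5346 18.0743 7.1531 0.5121 0.0000 0.0000 0.0000 0.0000 0.0000
31.7790 22.9742 12.8097 1.0753 0.0000 0.0000 0.0000 0.0000 0.0000 0.0000

Δt=0.08878  u=1.07445  d=0.93071  q=0.52108  discount=0.99442
step 9 (expiry): payoffs max(K−S,0) = 31.7790 22.9742 12.8097 1.0753 0.0000 0.0000 0.0000 0.0000 0.0000 0.0000
step 8: (k=8,j=0): S=61.2554, K−S=27.5346, hold=27.0394 ⇒ V=27.5346 exercise | (k=8,j=1): S=70.7157, K−S=18.0743, hold=17.5791 ⇒ V=18.0743 exercise | (k=8,j=2): S=81.6369, K−S=7.1531, hold=6.6579 ⇒ V=7.1531 exercise | (k=8,j=3): S=94.2449, K−S=0.0000, hold=0.5121 ⇒ V=0.5121 continue | (k=8,j=4): S=108.8000, K−S=0.0000, hold=0.0000 ⇒ V=0.0000 continue | (k=8,j=5): S=125.6030, K−S=0.0000, hold=0.0000 ⇒ V=0.0000 continue | (k=8,j=6): S=145.0010, K−S=0.0000, hold=0.0000 ⇒ V=0.0000 continue | (k=8,j=7): S=167.3949, K−S=0.0000, hold=0.0000 ⇒ V=0.0000 continue | (k=8,j=8): S=193.2473, K−S=0.0000, hold=0.0000 ⇒ V=0.0000 continue  boundary S*=81.6369
step 7: (k=7,j=0): S=65.8158, K−S=22.9742, hold=22.4790 ⇒ V=22.9742 exercise | (k=7,j=1): S=75.9803, K−S=12.8097, hold=12.3145 ⇒ V=12.8097 exercise | (k=7,j=2): S=87.7147, K−S=1.0753, hold=3.6720 ⇒ V=3.6720 continue | (k=7,j=3): S=101.2613, K−S=0.0000, hold=0.2439 ⇒ V=0.2439 continue | (k=7,j=4): S=116.9000, K−S=0.0000, hold=0.0000 ⇒ V=0.0000 continue | (k=7,j=5): S=134.9539, K−S=0.0000, hold=0.0000 ⇒ V=0.0000 continue | (k=7,j=6): S=155.7961, K−S=0.0000, hold=0.0000 ⇒ V=0.0000 continue | (k=7,j=7): S=179.8572, K−S=0.0000, hold=0.0000 ⇒ V=0.0000 continue  boundary S*=75.9803
step 6: (k=6,j=0): S=70.7157, K−S=18.0743, hold=17.5791 ⇒ V=18.0743 exercise | (k=6,j=1): S=81.6369, K−S=7.1531, hold=8.0034 ⇒ V=8.0034 continue | (k=6,j=2): S=94.2449, K−S=0.0000, hold=1.8752 ⇒ V=1.8752 continue | (k=6,j=3): S=108.8000, K−S=0.0000, hold=0.1162 ⇒ V=0.1162 continue | (k=6,j=4): S=125.6030, K−S=0.0000, hold=0.0000 ⇒ V=0.0000 continue | (k=6,j=5): S=145.0010, K−S=0.0000, hold=0.0000 ⇒ V=0.0000 continue | (k=6,j=6): S=167.3949, K−S=0.0000, hold=0.0000 ⇒ V=0.0000 continue  boundary S*=70.7157
step 5: (k=5,j=0): S=75.9803, K−S=12.8097, hold=12.7551 ⇒ V=12.8097 exercise | (k=5,j=1): S=87.7147, K−S=1.0753, hold=4.7833 ⇒ V=4.7833 continue | (k=5,j=2): S=101.2613, K−S=0.0000, hold=0.9533 ⇒ V=0.9533 continue | (k=5,j=3): S=116.9000, K−S=0.0000, hold=0.0553 ⇒ V=0.0553 continue | (k=5,j=4): S=134.9539, K−S=0.0000, hold=0.0000 ⇒ V=0.0000 continue | (k=5,j=5): S=155.7961, K−S=0.0000, hold=0.0000 ⇒ V=0.0000 continue  boundary S*=75.9803
step 4: (k=4,j=0): S=81.6369, K−S=7.1531, hold=8.5792 ⇒ V=8.5792 continue | (k=4,j=1): S=94.2449, K−S=0.0000, hold=2.7720 ⇒ V=2.7720 continue | (k=4,j=2): S=108.8000, K−S=0.0000, hold=0.4827 ⇒ V=0.4827 continue | (k=4,j=3): S=125.6030, K−S=0.0000, hold=0.0263 ⇒ V=0.0263 continue | (k=4,j=4): S=145.0010, K−S=0.0000, hold=0.0000 ⇒ V=0.0000 continue  boundary S*=-
step 3: (k=3,j=0): S=87.7147, K−S=1.0753, hold=5.5223 ⇒ V=5.5223 continue | (k=3,j=1): S=101.2613, K−S=0.0000, hold=1.5703 ⇒ V=1.5703 continue | (k=3,j=2): S=116.9000, K−S=0.0000, hold=0.2435 ⇒ V=0.2435 continue | (k=3,j=3): S=134.9539, K−S=0.0000, hold=0.0125 ⇒ V=0.0125 continue  boundary S*=-
step 2: (k=2,j=0): S=94.2449, K−S=0.0000, hold=3.4437 ⇒ V=3.4437 continue | (k=2,j=1): S=108.8000, K−S=0.0000, hold=0.8740 ⇒ V=0.8740 continue | (k=2,j=2): S=125.6030, K−S=0.0000, hold=0.1225 ⇒ V=0.1225 continue  boundary S*=-
step 1: (k=1,j=0): S=101.2613, K−S=0.0000, hold=2.0930 ⇒ V=2.0930 continue | (k=1,j=1): S=116.9000, K−S=0.0000, hold=0.4797 ⇒ V=0.4797 continue  boundary S*=-
step 0: (k=0,j=0): S=108.8000, K−S=0.0000, hold=1.2454 ⇒ V=1.2454 continue  boundary S*=-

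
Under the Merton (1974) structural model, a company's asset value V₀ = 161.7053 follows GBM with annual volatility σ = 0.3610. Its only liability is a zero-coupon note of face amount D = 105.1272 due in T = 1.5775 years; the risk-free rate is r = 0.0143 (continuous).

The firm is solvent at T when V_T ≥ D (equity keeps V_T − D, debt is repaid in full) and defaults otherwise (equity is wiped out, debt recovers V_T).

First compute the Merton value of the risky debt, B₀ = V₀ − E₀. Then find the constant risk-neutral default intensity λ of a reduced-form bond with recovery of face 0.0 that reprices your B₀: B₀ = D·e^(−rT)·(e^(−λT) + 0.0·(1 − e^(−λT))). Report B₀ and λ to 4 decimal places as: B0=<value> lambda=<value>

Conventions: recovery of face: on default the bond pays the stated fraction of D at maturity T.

B0=97.9859 lambda=0.0303

Apply the equity-as-call identities (strike 105.1272, horizon 1.5775 years):
d₁ = [ln(V₀/D) + (r + σ²/2)T] / (σ√T)
   = [ln(161.7053/105.1272) + (0.0143 + 0.5·0.3610²)·1.5775] / (0.3610·√1.5775)
   = [0.430604 + 0.125349] / 0.453411 = 1.226158
d₂ = d₁ − σ√T = 1.226158 − 0.453411 = 0.772747
N(d₁) = 0.889930,  N(d₂) = 0.780164,  e^(−rT) = 0.977694
E₀ = V₀·N(d₁) − D·e^(−rT)·N(d₂)
   = 161.7053·0.889930 − 105.1272·0.977694·0.780164 = 63.719440
B₀ = V₀ − E₀ = 161.7053 − 63.719440 = 97.985860
e^(−λT) = (B₀·e^(rT)/D − 0)/(1 − 0) = (97.9859·1.022815/105.1272 − 0)/1 = 0.95333472
λ = −ln(0.95333472)/1.5775 = 0.030294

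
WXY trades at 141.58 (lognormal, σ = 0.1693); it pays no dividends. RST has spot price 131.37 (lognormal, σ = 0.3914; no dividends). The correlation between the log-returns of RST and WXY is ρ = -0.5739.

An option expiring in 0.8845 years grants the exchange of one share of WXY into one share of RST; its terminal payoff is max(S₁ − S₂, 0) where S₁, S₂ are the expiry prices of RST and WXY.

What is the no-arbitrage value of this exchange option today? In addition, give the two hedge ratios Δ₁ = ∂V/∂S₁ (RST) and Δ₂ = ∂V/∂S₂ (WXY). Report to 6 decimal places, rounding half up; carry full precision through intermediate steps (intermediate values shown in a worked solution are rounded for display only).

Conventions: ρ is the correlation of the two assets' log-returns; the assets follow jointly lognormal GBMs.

exchange price = 20.964006
Δ1 = 0.532718
Δ2 = -0.346230

σ_eff = √(σ₁² + σ₂² − 2ρσ₁σ₂) = √(0.3914² + 0.1693² − 2·-0.5739·0.3914·0.1693) = 0.507853
d₁ = (ln(S₁/S₂) + (q₂ − q₁ + σ_eff²/2)T) / (σ_eff√T) = (ln(131.37/141.58) + (0.0 − 0.0 + 0.128957)·0.8845) / 0.477625 = 0.082105
d₂ = d₁ − σ_eff√T = 0.082105 − 0.477625 = -0.395519
N(d₁) = 0.532718,  N(d₂) = 0.346230
V = S₁·e^{−q₁T}·N(d₁) − S₂·e^{−q₂T}·N(d₂) = 69.983223 − 49.019217 = 20.964006
Key observation: no risk-free rate is needed — with the second asset as numeraire the exchange option is a call on the ratio S₁/S₂, and r cancels out of the value.
Δ₁ = e^{−q₁T}·N(d₁) = 0.532718;  Δ₂ = −e^{−q₂T}·N(d₂) = -0.346230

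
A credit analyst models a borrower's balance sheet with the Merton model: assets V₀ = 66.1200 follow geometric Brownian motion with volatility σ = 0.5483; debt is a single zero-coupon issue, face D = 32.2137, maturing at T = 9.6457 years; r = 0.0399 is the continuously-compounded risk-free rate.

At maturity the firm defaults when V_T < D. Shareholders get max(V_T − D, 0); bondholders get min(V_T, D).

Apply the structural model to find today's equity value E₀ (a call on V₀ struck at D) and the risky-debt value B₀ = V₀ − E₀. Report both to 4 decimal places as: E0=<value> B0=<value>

E0=52.5036 B0=13.6164

Work the structural quantities from V₀ = 66.1200 against face 32.2137:
d₁ = [ln(V₀/D) + (r + σ²/2)T] / (σ√T)
   = [ln(66.1200/32.2137) + (0.0399 + 0.5·0.5483²)·9.6457] / (0.5483·√9.6457)
   = [0.719079 + 1.834771] / 1.702884 = 1.499720
d₂ = d₁ − σ√T = 1.499720 − 1.702884 = -0.203164
N(d₁) = 0.933157,  N(d₂) = 0.419503,  e^(−rT) = 0.680544
E₀ = V₀·N(d₁) − D·e^(−rT)·N(d₂)
   = 66.1200·0.933157 − 32.2137·0.680544·0.419503 = 52.503611
B₀ = V₀ − E₀ = 66.1200 − 52.503611 = 13.616389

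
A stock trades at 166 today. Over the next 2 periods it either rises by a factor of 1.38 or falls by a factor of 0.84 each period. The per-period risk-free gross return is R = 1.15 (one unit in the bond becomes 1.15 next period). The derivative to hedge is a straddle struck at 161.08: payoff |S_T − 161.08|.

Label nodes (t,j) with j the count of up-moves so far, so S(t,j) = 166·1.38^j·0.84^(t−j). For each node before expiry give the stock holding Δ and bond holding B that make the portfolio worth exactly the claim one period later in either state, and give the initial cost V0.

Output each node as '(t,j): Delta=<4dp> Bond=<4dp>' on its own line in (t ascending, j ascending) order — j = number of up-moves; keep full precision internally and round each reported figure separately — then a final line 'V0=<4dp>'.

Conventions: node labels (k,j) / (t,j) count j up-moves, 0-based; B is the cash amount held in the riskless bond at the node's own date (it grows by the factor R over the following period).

(0,0): Delta=0.6368 Bond=-49.4533
(1,0): Delta=-0.1674 Bond=55.2655
(1,1): Delta=1.0000 Bond=-140.0696
V0=56.2581

Since d<R<u, set p* = (R−d)/(u−d) = 0.5741; price each node as the discounted p*-expectation of its children.
At maturity the claim pays: V(2,0)=43.9504, V(2,1)=31.3472, V(2,2)=155.0504
  t=1,j=0: stock 139.4400 → up 192.4272 (V=31.3472), down 117.1296 (V=43.9504). Price 31.9263; hedge Δ=-0.1674, bond B=55.2655.
  t=1,j=1: stock 229.0800 → up 316.1304 (V=155.0504), down 192.4272 (V=31.3472). Price 89.0104; hedge Δ=1.0000, bond B=-140.0696.
  t=0,j=0: stock 166.0000 → up 229.0800 (V=89.0104), down 139.4400 (V=31.9263). Price 56.2581; hedge Δ=0.6368, bond B=-49.4533.
Check: Δ(0,0)·S0 + B(0,0) = 56.2581 = V0.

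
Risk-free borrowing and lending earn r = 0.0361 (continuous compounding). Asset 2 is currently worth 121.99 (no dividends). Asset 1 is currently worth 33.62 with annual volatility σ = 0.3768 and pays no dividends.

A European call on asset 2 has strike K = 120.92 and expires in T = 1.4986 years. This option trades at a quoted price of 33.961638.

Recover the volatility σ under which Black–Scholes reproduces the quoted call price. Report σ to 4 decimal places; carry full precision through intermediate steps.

sigma = 0.5304

At σ = 0.5304 the Black–Scholes value reproduces the quote:
σ√T = 0.5304·√1.4986 = 0.649301
d₁ = (ln(S/K) + (r+σ²/2)T) / (σ√T) = (ln(121.99/120.92) + (0.0361+0.5304²/2)·1.4986) / 0.649301 = (0.008810 + 0.264896) / 0.649301 = 0.421538
d₂ = d₁ − σ√T = 0.421538 − 0.649301 = -0.227763
e^{−rT} = 0.947338
N(d₁) = 0.663319,  N(d₂) = 0.409915
V = S·N(d₁) − K·e^{−rT}·N(d₂) = 80.918290 − 46.956652 = 33.961638 (matching the quote); vega is positive throughout, so no other σ reproduces this price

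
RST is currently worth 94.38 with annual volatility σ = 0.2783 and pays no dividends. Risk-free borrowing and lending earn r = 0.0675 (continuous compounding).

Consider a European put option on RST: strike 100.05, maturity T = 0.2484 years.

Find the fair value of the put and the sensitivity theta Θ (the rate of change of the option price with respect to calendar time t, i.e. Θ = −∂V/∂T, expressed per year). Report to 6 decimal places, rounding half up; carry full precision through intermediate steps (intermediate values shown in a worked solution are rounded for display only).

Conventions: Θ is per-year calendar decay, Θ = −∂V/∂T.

price = 7.569486
Θ = -5.960355

σ√T = 0.2783·√0.2484 = 0.138704
d₁ = (ln(S/K) + (r+σ²/2)T) / (σ√T) = (ln(94.38/100.05) + (0.0675+0.2783²/2)·0.2484) / 0.138704 = (-0.058341 + 0.026386) / 0.138704 = -0.230379
d₂ = d₁ − σ√T = -0.230379 − 0.138704 = -0.369083
e^{−rT} = 0.983373
N(−d₁) = 0.591101,  N(−d₂) = 0.643967
Put price V = K·e^{−rT}·N(−d₂) − S·N(−d₁) = 63.357628 − 55.788142 = 7.569486
φ(d₁) = (1/√(2π))·e^{−d₁²/2} = 0.388495
Θ = −S·φ(d₁)·σ/(2√T) + r·K·e^{−rT}·N(−d₂) = −10.236995 + 4.276640 = -5.960355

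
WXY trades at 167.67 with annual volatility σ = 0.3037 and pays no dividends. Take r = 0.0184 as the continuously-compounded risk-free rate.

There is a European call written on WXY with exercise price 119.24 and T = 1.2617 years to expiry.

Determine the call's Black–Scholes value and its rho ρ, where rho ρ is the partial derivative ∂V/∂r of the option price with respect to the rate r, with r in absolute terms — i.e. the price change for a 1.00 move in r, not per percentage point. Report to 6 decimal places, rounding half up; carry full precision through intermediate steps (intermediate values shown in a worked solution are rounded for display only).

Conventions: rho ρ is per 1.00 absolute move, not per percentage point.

σ√T = 0.3037·√1.2617 = 0.341132
d₁ = (ln(S/K) + (r+σ²/2)T) / (σ√T) = (ln(167.67/119.24) + (0.0184+0.3037²/2)·1.2617) / 0.341132 = (0.340859 + 0.081401) / 0.341132 = 1.237820
d₂ = d₁ − σ√T = 1.237820 − 0.341132 = 0.896688
e^{−rT} = 0.977052
N(d₁) = 0.892109,  N(d₂) = 0.815057
Call price V = S·N(d₁) − K·e^{−rT}·N(d₂) = 149.579849 − 94.957177 = 54.622672
ρ = K·T·e^{−rT}·N(d₂) = 119.807471

price = 54.622672
ρ = 119.807471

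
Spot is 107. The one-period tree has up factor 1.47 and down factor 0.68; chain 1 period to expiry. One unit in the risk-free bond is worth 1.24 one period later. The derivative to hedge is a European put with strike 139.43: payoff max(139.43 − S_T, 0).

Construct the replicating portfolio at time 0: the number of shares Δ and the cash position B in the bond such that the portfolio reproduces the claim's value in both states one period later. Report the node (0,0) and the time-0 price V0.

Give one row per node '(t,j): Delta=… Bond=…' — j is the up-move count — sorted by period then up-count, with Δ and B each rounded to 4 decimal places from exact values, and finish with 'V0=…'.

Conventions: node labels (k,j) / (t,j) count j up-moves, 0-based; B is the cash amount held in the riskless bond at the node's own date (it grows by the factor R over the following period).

Under the risk-neutral measure, an up-move has probability p* = (R−d)/(u−d) = 0.7089 and values discount at R = 1.24.
Payoffs at expiry: V(1,0)=66.6700, V(1,1)=0.0000
(0,0): S=107.0000. Δ = (V_up−V_dn)/(S_up−S_dn) = (0.0000−66.6700)/(157.2900−72.7600) = -0.7887. V = [p*·0.0000 + (1−p*)·66.6700]/1.24 = 15.6534. B = V − Δ·S = 100.0458.
Verification: the root portfolio costs Δ(0,0)·S0 + B(0,0) = 15.6534, matching V0.

(0,0): Delta=-0.7887 Bond=100.0458
V0=15.6534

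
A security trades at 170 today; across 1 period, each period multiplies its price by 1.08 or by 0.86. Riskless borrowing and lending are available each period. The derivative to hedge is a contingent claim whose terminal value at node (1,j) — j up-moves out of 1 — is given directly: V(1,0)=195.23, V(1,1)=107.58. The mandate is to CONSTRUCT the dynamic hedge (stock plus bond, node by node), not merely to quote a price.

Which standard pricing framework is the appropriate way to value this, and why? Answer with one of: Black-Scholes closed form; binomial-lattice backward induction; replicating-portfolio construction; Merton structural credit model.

framework: replicating-portfolio construction

Key observation: what is demanded is not a single number but the (Δ, B) position at each node of the 1.08/0.86 tree starting at 170; constructing those positions is the replicating-portfolio method.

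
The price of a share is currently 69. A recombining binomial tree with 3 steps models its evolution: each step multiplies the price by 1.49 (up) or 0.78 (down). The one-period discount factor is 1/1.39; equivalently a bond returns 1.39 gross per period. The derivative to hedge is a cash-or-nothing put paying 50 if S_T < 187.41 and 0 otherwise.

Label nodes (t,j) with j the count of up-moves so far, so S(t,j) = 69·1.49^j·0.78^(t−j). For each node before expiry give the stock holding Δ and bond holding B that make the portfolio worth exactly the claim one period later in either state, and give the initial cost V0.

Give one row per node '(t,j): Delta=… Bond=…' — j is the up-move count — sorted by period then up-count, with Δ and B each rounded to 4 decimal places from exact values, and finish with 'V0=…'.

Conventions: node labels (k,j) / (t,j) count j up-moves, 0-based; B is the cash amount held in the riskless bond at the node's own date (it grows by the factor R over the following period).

Risk-neutral probability p* = (R−d)/(u−d) = (1.39−0.78)/(1.49−0.78) = 0.8592.
Expiry values: V(3,0)=50.0000, V(3,1)=50.0000, V(3,2)=50.0000, V(3,3)=0.0000
  t=2,j=0: stock 41.9796 → up 62.5496 (V=50.0000), down 32.7441 (V=50.0000). Price 35.9712; hedge Δ=0.0000, bond B=35.9712.
  t=2,j=1: stock 80.1918 → up 119.4858 (V=50.0000), down 62.5496 (V=50.0000). Price 35.9712; hedge Δ=0.0000, bond B=35.9712.
  t=2,j=2: stock 153.1869 → up 228.2485 (V=0.0000), down 119.4858 (V=50.0000). Price 5.0664; hedge Δ=-0.4597, bond B=75.4889.
  t=1,j=0: stock 53.8200 → up 80.1918 (V=35.9712), down 41.9796 (V=35.9712). Price 25.8786; hedge Δ=0.0000, bond B=25.8786.
  t=1,j=1: stock 102.8100 → up 153.1869 (V=5.0664), down 80.1918 (V=35.9712). Price 6.7764; hedge Δ=-0.4234, bond B=50.3043.
  t=0,j=0: stock 69.0000 → up 102.8100 (V=6.7764), down 53.8200 (V=25.8786). Price 6.8107; hedge Δ=-0.3899, bond B=33.7152.
Verification: the root portfolio costs Δ(0,0)·S0 + B(0,0) = 6.8107, matching V0.

(0,0): Delta=-0.3899 Bond=33.7152
(1,0): Delta=0.0000 Bond=25.8786
(1,1): Delta=-0.4234 Bond=50.3043
(2,0): Delta=0.0000 Bond=35.9712
(2,1): Delta=0.0000 Bond=35.9712
(2,2): Delta=-0.4597 Bond=75.4889
V0=6.8107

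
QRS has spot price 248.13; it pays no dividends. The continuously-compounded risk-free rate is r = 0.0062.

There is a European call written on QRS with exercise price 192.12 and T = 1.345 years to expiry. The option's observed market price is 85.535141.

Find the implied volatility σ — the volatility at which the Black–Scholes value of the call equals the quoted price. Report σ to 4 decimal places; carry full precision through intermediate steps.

At σ = 0.5203 the Black–Scholes value reproduces the quote:
σ√T = 0.5203·√1.345 = 0.603413
d₁ = (ln(S/K) + (r+σ²/2)T) / (σ√T) = (ln(248.13/192.12) + (0.0062+0.5203²/2)·1.345) / 0.603413 = (0.255833 + 0.190393) / 0.603413 = 0.739502
d₂ = d₁ − σ√T = 0.739502 − 0.603413 = 0.136089
e^{−rT} = 0.991696
N(d₁) = 0.770199,  N(d₂) = 0.554124
V = S·N(d₁) − K·e^{−rT}·N(d₂) = 191.109459 − 105.574318 = 85.535141 (the observed quote) — the price is monotone increasing in volatility, hence this σ is the only solution

sigma = 0.5203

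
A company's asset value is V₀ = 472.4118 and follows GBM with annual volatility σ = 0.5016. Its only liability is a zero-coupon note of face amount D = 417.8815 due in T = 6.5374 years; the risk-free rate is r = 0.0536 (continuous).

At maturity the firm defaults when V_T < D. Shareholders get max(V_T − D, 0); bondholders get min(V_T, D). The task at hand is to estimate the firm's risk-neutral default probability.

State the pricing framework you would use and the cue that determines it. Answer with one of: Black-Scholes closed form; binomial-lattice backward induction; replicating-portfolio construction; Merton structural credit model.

Key observation: with the firm-asset dynamics (V₀ = 472.4118) and a single zero-coupon liability of face 417.8815 given, debt value, spread, and default probability all derive from the option view of the balance sheet.

framework: Merton structural credit model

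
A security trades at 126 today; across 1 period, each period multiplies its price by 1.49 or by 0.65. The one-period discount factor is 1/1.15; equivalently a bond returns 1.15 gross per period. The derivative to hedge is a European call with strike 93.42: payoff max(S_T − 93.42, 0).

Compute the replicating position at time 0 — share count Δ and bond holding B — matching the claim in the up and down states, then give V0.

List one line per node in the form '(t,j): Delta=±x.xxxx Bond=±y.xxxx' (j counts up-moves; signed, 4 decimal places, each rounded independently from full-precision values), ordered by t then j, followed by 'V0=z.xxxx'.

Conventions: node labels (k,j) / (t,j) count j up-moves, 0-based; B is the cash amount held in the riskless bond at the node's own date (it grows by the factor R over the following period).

Risk-neutral probability p* = (R−d)/(u−d) = (1.15−0.65)/(1.49−0.65) = 0.5952.
Payoffs at expiry: V(1,0)=0.0000, V(1,1)=94.3200
  t=0,j=0: stock 126.0000 → up 187.7400 (V=94.3200), down 81.9000 (V=0.0000). Price 48.8199; hedge Δ=0.8912, bond B=-63.4658.
As a check, the time-0 holding Δ(0,0)·S0 + B(0,0) comes to 48.8199 — exactly V0.

(0,0): Delta=0.8912 Bond=-63.4658
V0=48.8199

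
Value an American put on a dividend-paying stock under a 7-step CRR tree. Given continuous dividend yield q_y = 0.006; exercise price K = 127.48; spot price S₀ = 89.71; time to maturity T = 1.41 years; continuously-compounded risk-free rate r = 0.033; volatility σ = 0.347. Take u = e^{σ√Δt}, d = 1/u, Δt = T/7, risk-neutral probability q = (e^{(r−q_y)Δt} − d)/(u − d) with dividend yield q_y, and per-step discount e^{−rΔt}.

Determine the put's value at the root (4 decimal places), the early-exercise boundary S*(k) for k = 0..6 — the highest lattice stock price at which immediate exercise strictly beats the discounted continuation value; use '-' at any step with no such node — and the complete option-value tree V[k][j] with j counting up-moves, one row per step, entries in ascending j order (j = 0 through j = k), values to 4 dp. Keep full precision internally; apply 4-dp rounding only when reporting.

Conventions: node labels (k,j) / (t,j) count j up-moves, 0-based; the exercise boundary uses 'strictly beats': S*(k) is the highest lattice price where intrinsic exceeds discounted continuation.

Δt=0.20143  u=1.16852  d=0.85578  q=0.47858  discount=0.99337
step 7 (expiry): payoffs max(K−S,0) = 97.3227 86.3022 71.2543 50.7075 22.6522 0.0000 0.0000 0.0000
step 6: (k=6,j=0): S=35.2394, K−S=92.2406, hold=91.4386 ⇒ V=92.2406 exercise | (k=6,j=1): S=48.1171, K−S=79.3629, hold=78.5765 ⇒ V=79.3629 exercise | (k=6,j=2): S=65.7007, K−S=61.7793, hold=61.0141 ⇒ V=61.7793 exercise | (k=6,j=3): S=89.7100, K−S=37.7700, hold=37.0338 ⇒ V=37.7700 exercise | (k=6,j=4): S=122.4931, K−S=4.9869, hold=11.7330 ⇒ V=11.7330 continue | (k=6,j=5): S=167.2564, K−S=0.0000, hold=0.0000 ⇒ V=0.0000 continue | (k=6,j=6): S=228.3776, K−S=0.0000, hold=0.0000 ⇒ V=0.0000 continue  boundary S*=89.7100
step 5: (k=5,j=0): S=41.1778, K−S=86.3022, hold=85.5073 ⇒ V=86.3022 exercise | (k=5,j=1): S=56.2257, K−S=71.2543, hold=70.4777 ⇒ V=71.2543 exercise | (k=5,j=2): S=76.7725, K−S=50.7075, hold=49.9557 ⇒ V=50.7075 exercise | (k=5,j=3): S=104.8278, K−S=22.6522, hold=25.1415 ⇒ V=25.1415 continue | (k=5,j=4): S=143.1354, K−S=0.0000, hold=6.0773 ⇒ V=6.0773 continue | (k=5,j=5): S=195.4421, K−S=0.0000, hold=0.0000 ⇒ V=0.0000 continue  boundary S*=76.7725
step 4: (k=4,j=0): S=48.1171, K−S=79.3629, hold=78.5765 ⇒ V=79.3629 exercise | (k=4,j=1): S=65.7007, K−S=61.7793, hold=61.0141 ⇒ V=61.7793 exercise | (k=4,j=2): S=89.7100, K−S=37.7700, hold=38.2172 ⇒ V=38.2172 continue | (k=4,j=3): S=122.4931, K−S=4.9869, hold=15.9116 ⇒ V=15.9116 continue | (k=4,j=4): S=167.2564, K−S=0.0000, hold=3.1478 ⇒ V=3.1478 continue  boundary S*=65.7007
step 3: (k=3,j=0): S=56.2257, K−S=71.2543, hold=70.4777 ⇒ V=71.2543 exercise | (k=3,j=1): S=76.7725, K−S=50.7075, hold=50.1683 ⇒ V=50.7075 exercise | (k=3,j=2): S=104.8278, K−S=22.6522, hold=27.3597 ⇒ V=27.3597 continue | (k=3,j=3): S=143.1354, K−S=0.0000, hold=9.7381 ⇒ V=9.7381 continue  boundary S*=76.7725
step 2: (k=2,j=0): S=65.7007, K−S=61.7793, hold=61.0141 ⇒ V=61.7793 exercise | (k=2,j=1): S=89.7100, K−S=37.7700, hold=39.2717 ⇒ V=39.2717 continue | (k=2,j=2): S=122.4931, K−S=4.9869, hold=18.8009 ⇒ V=18.8009 continue  boundary S*=65.7007
step 1: (k=1,j=0): S=76.7725, K−S=50.7075, hold=50.6697 ⇒ V=50.7075 exercise | (k=1,j=1): S=104.8278, K−S=22.6522, hold=29.2795 ⇒ V=29.2795 continue  boundary S*=76.7725
step 0: (k=0,j=0): S=89.7100, K−S=37.7700, hold=40.1845 ⇒ V=40.1845 continue  boundary S*=-

price = 40.1845
boundary = - 76.7725 65.7007 76.7725 65.7007 76.7725 89.7100
tree:
40.1845
50.7075 29.2795
61.7793 39.2717 18.8009
71.2543 50.7075 27.3597 9.7381
79.3629 61.7793 38.2172 15.9116 3.1478
86.3022 71.2543 50.7075 25.1415 6.0773 0.0000
92.2406 79.3629 61.7793 37.7700 11.7330 0.0000 0.0000
97.3227 86.3022 71.2543 50.7075 22.6522 0.0000 0.0000 0.0000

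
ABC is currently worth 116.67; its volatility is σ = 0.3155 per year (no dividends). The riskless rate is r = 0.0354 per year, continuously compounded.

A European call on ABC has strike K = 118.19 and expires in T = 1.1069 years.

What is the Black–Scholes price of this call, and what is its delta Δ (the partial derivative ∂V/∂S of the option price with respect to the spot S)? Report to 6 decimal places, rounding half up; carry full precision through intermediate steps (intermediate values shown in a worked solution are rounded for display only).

σ√T = 0.3155·√1.1069 = 0.331935
d₁ = (ln(S/K) + (r+σ²/2)T) / (σ√T) = (ln(116.67/118.19) + (0.0354+0.3155²/2)·1.1069) / 0.331935 = (-0.012944 + 0.094275) / 0.331935 = 0.245020
d₂ = d₁ − σ√T = 0.245020 − 0.331935 = -0.086916
e^{−rT} = 0.961574
N(d₁) = 0.596779,  N(d₂) = 0.465369
Call price V = S·N(d₁) − K·e^{−rT}·N(d₂) = 69.626259 − 52.888465 = 16.737794
Δ = N(d₁) = 0.596779

price = 16.737794
Δ = 0.596779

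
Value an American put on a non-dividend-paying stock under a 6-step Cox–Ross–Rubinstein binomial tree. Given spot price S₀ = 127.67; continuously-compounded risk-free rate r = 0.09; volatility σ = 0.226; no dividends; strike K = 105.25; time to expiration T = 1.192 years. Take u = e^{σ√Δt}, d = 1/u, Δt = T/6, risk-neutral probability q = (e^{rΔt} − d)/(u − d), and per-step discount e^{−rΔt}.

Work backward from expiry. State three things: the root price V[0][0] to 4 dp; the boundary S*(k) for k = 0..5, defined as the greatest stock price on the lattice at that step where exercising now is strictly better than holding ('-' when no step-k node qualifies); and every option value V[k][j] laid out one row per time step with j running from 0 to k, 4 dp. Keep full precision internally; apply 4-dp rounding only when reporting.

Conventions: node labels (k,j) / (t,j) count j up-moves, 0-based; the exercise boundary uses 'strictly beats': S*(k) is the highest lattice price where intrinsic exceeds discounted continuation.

price = 1.5686
boundary = - - - - 85.3293 94.3726
tree:
1.5686
3.1073 0.4303
6.0069 0.9673 0.0294
11.2226 2.1708 0.0687 0.0000
19.9207 4.8638 0.1605 0.0000 0.0000
28.0974 10.8774 0.3749 0.0000 0.0000 0.0000
35.4906 19.9207 0.8757 0.0000 0.0000 0.0000 0.0000

params: Δt=0.19867 u=1.10598 d=0.90417 q=0.56423 e^(-rΔt)=0.98228
t_6 payoffs: 35.4906 19.9207 0.8757 0.0000 0.0000 0.0000 0.0000
t_5: node(5,0) S=77.1526 payoff=28.0974 vs cont=26.2323 → 28.0974 [stop]  node(5,1) S=94.3726 payoff=10.8774 vs cont=9.0123 → 10.8774 [stop]  node(5,2) S=115.4360 payoff=0.0000 vs cont=0.3749 → 0.3749 [wait]  node(5,3) S=141.2006 payoff=0.0000 vs cont=0.0000 → 0.0000 [wait]  node(5,4) S=172.7158 payoff=0.0000 vs cont=0.0000 → 0.0000 [wait]  node(5,5) S=211.2649 payoff=0.0000 vs cont=0.0000 → 0.0000 [wait]  ⇒ S*(5)=94.3726
t_4: node(4,0) S=85.3293 payoff=19.9207 vs cont=18.0556 → 19.9207 [stop]  node(4,1) S=104.3743 payoff=0.8757 vs cont=4.8638 → 4.8638 [wait]  node(4,2) S=127.6700 payoff=0.0000 vs cont=0.1605 → 0.1605 [wait]  node(4,3) S=156.1652 payoff=0.0000 vs cont=0.0000 → 0.0000 [wait]  node(4,4) S=191.0204 payoff=0.0000 vs cont=0.0000 → 0.0000 [wait]  ⇒ S*(4)=85.3293
t_3: node(3,0) S=94.3726 payoff=10.8774 vs cont=11.2226 → 11.2226 [wait]  node(3,1) S=115.4360 payoff=0.0000 vs cont=2.1708 → 2.1708 [wait]  node(3,2) S=141.2006 payoff=0.0000 vs cont=0.0687 → 0.0687 [wait]  node(3,3) S=172.7158 payoff=0.0000 vs cont=0.0000 → 0.0000 [wait]  ⇒ S*(3)=-
t_2: node(2,0) S=104.3743 payoff=0.8757 vs cont=6.0069 → 6.0069 [wait]  node(2,1) S=127.6700 payoff=0.0000 vs cont=0.9673 → 0.9673 [wait]  node(2,2) S=156.1652 payoff=0.0000 vs cont=0.0294 → 0.0294 [wait]  ⇒ S*(2)=-
t_1: node(1,0) S=115.4360 payoff=0.0000 vs cont=3.1073 → 3.1073 [wait]  node(1,1) S=141.2006 payoff=0.0000 vs cont=0.4303 → 0.4303 [wait]  ⇒ S*(1)=-
t_0: node(0,0) S=127.6700 payoff=0.0000 vs cont=1.5686 → 1.5686 [wait]  ⇒ S*(0)=-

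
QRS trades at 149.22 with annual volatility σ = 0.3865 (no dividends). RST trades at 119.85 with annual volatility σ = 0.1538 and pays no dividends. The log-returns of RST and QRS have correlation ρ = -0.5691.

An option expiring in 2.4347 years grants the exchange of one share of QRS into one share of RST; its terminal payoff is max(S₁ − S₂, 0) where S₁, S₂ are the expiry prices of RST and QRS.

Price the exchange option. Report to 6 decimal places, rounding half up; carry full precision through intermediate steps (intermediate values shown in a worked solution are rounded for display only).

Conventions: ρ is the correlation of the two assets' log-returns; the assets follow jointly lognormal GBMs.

σ_eff = √(σ₁² + σ₂² − 2ρσ₁σ₂) = √(0.1538² + 0.3865² − 2·-0.5691·0.1538·0.3865) = 0.490607
d₁ = (ln(S₁/S₂) + (q₂ − q₁ + σ_eff²/2)T) / (σ_eff√T) = (ln(119.85/149.22) + (0.0 − 0.0 + 0.120348)·2.4347) / 0.765520 = 0.096444
d₂ = d₁ − σ_eff√T = 0.096444 − 0.765520 = -0.669076
N(d₁) = 0.538416,  N(d₂) = 0.251723
V = S₁·e^{−q₁T}·N(d₁) − S₂·e^{−q₂T}·N(d₂) = 64.529165 − 37.562170 = 26.966995
Key observation: r never enters — measured in units of QRS, the claim is a call on S₁/S₂ struck at 1, so only the dividend yields and σ_eff matter.

exchange price = 26.966995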